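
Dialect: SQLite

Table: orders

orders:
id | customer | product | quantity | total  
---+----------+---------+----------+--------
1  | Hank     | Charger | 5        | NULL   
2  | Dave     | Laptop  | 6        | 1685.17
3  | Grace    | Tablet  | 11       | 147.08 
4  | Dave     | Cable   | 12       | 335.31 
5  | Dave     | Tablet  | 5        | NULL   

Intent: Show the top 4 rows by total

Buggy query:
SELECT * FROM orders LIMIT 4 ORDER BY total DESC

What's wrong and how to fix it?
Bug: ORDER BY cannot follow LIMIT; LIMIT is the final clause

Fix: Sort with ORDER BY, then apply LIMIT

Corrected query:
SELECT * FROM orders ORDER BY total DESC LIMIT 4

Result:
id | customer | product | quantity | total  
---+----------+---------+----------+--------
2  | Dave     | Laptop  | 6        | 1685.17
4  | Dave     | Cable   | 12       | 335.31 
3  | Grace    | Tablet  | 11       | 147.08 
1  | Hank     | Charger | 5        | NULL   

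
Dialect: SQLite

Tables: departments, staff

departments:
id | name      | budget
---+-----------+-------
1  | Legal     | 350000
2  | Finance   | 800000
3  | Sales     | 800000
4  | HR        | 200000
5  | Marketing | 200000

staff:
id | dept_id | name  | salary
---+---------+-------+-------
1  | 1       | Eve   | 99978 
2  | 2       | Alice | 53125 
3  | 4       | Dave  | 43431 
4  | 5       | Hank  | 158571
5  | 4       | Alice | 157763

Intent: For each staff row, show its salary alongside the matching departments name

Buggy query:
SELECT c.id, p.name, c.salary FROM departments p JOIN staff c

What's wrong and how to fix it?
Bug: Missing join condition: each staff row is matched to all departments rows instead of just its own

Fix: Add ON c.dept_id = p.id to the JOIN

Corrected query:
SELECT c.id, p.name, c.salary FROM departments p JOIN staff c ON c.dept_id = p.id

Result:
id | name      | salary
---+-----------+-------
1  | Legal     | 99978 
2  | Finance   | 53125 
3  | HR        | 43431 
4  | Marketing | 158571
5  | HR        | 157763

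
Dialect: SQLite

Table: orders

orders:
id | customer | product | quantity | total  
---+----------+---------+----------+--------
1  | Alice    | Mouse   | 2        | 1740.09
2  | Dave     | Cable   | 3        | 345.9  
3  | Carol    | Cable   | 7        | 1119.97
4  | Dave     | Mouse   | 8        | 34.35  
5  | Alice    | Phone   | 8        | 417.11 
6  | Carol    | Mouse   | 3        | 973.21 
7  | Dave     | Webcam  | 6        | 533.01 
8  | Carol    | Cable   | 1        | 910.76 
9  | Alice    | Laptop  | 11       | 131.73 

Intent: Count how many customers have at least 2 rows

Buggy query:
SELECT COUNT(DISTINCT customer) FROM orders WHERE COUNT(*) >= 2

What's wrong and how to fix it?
Bug: COUNT(*) cannot appear in WHERE; the per-group count doesn't exist yet

Fix: Group first with HAVING COUNT(*) >= 2, then COUNT the resulting groups

Corrected query:
SELECT COUNT(*) FROM (SELECT customer FROM orders GROUP BY customer HAVING COUNT(*) >= 2)

Result:
COUNT(*)
--------
3       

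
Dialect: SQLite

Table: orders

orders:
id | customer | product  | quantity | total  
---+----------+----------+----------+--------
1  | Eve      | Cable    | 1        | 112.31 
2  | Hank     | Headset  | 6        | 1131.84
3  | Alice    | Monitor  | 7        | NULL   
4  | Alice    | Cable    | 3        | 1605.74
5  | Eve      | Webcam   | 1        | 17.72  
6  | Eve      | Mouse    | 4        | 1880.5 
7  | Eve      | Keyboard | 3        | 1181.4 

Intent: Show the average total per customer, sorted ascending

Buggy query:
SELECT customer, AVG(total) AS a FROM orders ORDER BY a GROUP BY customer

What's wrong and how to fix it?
Bug: ORDER BY appears before GROUP BY; SQL clause order requires GROUP BY first

Fix: Reorder: SELECT … FROM … GROUP BY … ORDER BY …

Corrected query:
SELECT customer, AVG(total) AS a FROM orders GROUP BY customer ORDER BY a

Result:
customer | a       
---------+---------
Eve      | 797.9825
Hank     | 1131.84 
Alice    | 1605.74 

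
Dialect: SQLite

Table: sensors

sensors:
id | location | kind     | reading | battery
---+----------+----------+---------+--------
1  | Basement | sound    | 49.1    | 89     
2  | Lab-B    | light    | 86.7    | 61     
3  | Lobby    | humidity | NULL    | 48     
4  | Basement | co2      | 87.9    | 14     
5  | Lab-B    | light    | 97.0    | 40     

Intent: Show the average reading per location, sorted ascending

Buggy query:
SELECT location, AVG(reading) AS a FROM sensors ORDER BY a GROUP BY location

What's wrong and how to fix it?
Bug: GROUP BY must precede ORDER BY

Fix: Reorder: SELECT … FROM … GROUP BY … ORDER BY …

Corrected query:
SELECT location, AVG(reading) AS a FROM sensors GROUP BY location ORDER BY a

Result:
location | a    
---------+------
Lobby    | NULL 
Basement | 68.5 
Lab-B    | 91.85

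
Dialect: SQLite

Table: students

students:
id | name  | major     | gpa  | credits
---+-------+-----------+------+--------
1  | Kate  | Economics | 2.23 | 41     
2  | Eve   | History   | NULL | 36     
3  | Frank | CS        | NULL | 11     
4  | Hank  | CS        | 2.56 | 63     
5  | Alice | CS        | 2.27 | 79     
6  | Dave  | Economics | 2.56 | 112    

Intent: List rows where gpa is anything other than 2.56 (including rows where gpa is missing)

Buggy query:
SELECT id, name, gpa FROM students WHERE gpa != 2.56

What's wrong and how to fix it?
Bug: Inequality against NULL is unknown, not true; rows with NULL are dropped

Fix: Handle NULL separately with IS NULL alongside the inequality

Corrected query:
SELECT id, name, gpa FROM students WHERE gpa != 2.56 OR gpa IS NULL

Result:
id | name  | gpa 
---+-------+-----
1  | Kate  | 2.23
2  | Eve   | NULL
3  | Frank | NULL
5  | Alice | 2.27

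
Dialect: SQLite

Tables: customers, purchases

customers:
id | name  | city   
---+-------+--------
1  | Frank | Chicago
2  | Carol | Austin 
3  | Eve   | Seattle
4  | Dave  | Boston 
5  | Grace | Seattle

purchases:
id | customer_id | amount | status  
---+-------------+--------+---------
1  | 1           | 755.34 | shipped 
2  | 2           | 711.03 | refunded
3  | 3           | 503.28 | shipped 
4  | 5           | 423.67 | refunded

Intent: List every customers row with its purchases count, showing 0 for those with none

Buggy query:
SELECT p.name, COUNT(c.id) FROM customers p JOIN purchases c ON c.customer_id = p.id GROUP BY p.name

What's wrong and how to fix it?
Bug: INNER JOIN drops customers rows that have no matching purchases rows

Fix: Use LEFT JOIN so parents without children still appear (COUNT(c.id) gives 0)

Corrected query:
SELECT p.name, COUNT(c.id) FROM customers p LEFT JOIN purchases c ON c.customer_id = p.id GROUP BY p.name

Result:
name  | COUNT(c.id)
------+------------
Carol | 1          
Dave  | 0          
Eve   | 1          
Frank | 1          
Grace | 1          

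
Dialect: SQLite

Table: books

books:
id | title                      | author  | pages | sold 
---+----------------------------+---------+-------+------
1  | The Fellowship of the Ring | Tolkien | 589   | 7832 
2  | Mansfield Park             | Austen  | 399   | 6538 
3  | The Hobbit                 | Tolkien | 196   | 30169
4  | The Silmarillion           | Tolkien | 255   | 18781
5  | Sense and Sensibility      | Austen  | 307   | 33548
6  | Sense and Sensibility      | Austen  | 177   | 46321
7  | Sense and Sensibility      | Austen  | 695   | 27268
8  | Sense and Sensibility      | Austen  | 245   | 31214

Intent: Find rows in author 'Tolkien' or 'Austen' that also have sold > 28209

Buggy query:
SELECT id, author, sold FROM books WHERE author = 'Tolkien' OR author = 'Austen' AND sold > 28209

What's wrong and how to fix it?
Bug: AND binds tighter than OR, so this parses as author = 'Tolkien' OR (author = 'Austen' AND sold > 28209)

Fix: Group the OR with parentheses (or use IN), then AND the threshold

Corrected query:
SELECT id, author, sold FROM books WHERE (author = 'Tolkien' OR author = 'Austen') AND sold > 28209

Result:
id | author  | sold 
---+---------+------
3  | Tolkien | 30169
5  | Austen  | 33548
6  | Austen  | 46321
8  | Austen  | 31214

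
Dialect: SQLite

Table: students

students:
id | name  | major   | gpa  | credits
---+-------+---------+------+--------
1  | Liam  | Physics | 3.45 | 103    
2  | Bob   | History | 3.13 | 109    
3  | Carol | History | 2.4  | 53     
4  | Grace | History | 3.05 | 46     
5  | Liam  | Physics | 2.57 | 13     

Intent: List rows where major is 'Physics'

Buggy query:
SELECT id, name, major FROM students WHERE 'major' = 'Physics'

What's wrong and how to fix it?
Bug: 'major' in single quotes is a string literal, not the column; the comparison is literal-vs-literal and never true

Fix: Remove the quotes around the column name (or use double quotes for an identifier)

Corrected query:
SELECT id, name, major FROM students WHERE major = 'Physics'

Result:
id | name | major  
---+------+--------
1  | Liam | Physics
5  | Liam | Physics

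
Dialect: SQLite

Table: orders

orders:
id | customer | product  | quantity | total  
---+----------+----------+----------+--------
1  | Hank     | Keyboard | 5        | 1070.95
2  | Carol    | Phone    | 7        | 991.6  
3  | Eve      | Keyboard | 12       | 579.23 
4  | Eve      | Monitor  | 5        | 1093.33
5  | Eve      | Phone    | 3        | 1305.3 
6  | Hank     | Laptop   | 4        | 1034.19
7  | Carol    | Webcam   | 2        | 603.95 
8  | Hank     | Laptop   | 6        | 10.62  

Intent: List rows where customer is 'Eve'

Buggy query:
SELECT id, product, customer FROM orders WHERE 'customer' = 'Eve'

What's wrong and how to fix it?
Bug: 'customer' in single quotes is a string literal, not the column; the comparison is literal-vs-literal and never true

Fix: Remove the quotes around the column name (or use double quotes for an identifier)

Corrected query:
SELECT id, product, customer FROM orders WHERE customer = 'Eve'

Result:
id | product  | customer
---+----------+---------
3  | Keyboard | Eve     
4  | Monitor  | Eve     
5  | Phone    | Eve     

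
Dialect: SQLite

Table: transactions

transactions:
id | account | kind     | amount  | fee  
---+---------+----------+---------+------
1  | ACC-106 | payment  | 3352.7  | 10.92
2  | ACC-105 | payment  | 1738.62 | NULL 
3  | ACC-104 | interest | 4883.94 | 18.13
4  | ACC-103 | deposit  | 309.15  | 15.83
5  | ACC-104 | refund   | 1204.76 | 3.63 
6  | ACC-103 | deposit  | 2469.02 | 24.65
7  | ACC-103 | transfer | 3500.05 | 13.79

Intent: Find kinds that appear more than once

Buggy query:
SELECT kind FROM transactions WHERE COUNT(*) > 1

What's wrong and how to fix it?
Bug: WHERE can't reference COUNT(*); aggregates are computed after WHERE

Fix: Group first, then use HAVING for the count condition

Corrected query:
SELECT kind FROM transactions GROUP BY kind HAVING COUNT(*) > 1

Result:
kind   
-------
deposit
payment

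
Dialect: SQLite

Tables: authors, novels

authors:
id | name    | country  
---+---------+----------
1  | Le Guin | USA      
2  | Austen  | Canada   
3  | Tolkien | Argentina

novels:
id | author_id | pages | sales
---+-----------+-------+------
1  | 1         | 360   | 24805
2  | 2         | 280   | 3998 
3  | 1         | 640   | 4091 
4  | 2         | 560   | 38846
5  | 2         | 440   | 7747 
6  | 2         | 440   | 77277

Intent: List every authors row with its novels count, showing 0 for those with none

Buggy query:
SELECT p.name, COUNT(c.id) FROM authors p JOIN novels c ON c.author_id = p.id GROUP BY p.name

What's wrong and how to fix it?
Bug: An inner join excludes parents with zero children

Fix: Use LEFT JOIN so parents without children still appear (COUNT(c.id) gives 0)

Corrected query:
SELECT p.name, COUNT(c.id) FROM authors p LEFT JOIN novels c ON c.author_id = p.id GROUP BY p.name

Result:
name    | COUNT(c.id)
--------+------------
Austen  | 4          
Le Guin | 2          
Tolkien | 0          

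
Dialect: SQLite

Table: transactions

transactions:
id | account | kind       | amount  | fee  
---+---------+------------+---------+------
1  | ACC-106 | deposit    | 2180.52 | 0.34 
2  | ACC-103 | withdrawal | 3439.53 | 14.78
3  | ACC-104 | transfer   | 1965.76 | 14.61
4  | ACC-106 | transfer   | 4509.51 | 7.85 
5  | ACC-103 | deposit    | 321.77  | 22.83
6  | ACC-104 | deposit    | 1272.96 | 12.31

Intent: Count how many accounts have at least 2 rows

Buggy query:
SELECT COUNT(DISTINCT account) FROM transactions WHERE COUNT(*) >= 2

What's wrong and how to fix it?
Bug: COUNT(*) cannot appear in WHERE; the per-group count doesn't exist yet

Fix: Group first with HAVING COUNT(*) >= 2, then COUNT the resulting groups

Corrected query:
SELECT COUNT(*) FROM (SELECT account FROM transactions GROUP BY account HAVING COUNT(*) >= 2)

Result:
COUNT(*)
--------
3       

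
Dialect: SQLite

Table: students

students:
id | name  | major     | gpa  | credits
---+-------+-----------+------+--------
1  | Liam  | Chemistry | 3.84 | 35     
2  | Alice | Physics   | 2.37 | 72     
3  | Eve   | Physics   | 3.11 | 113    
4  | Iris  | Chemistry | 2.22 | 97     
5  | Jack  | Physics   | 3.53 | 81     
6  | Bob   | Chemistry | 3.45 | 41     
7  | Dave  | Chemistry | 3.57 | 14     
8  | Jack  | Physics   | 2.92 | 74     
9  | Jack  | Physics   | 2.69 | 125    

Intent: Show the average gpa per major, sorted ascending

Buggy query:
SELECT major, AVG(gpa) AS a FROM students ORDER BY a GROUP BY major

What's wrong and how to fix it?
Bug: GROUP BY must precede ORDER BY

Fix: Move ORDER BY to the end, after GROUP BY

Corrected query:
SELECT major, AVG(gpa) AS a FROM students GROUP BY major ORDER BY a

Result:
major     | a    
----------+------
Physics   | 2.924
Chemistry | 3.27 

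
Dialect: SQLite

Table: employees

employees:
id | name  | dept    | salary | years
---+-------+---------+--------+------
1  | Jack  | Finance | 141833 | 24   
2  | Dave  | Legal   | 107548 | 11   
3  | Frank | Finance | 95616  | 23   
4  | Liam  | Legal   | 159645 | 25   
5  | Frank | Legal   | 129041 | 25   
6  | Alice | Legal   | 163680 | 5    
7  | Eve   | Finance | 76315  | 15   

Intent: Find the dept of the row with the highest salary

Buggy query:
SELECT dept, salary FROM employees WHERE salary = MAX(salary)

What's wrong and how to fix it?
Bug: WHERE is evaluated per row; an aggregate over the whole table isn't defined there

Fix: Wrap MAX in a scalar subquery so WHERE compares against a single value

Corrected query:
SELECT dept, salary FROM employees WHERE salary = (SELECT MAX(salary) FROM employees)

Result:
dept  | salary
------+-------
Legal | 163680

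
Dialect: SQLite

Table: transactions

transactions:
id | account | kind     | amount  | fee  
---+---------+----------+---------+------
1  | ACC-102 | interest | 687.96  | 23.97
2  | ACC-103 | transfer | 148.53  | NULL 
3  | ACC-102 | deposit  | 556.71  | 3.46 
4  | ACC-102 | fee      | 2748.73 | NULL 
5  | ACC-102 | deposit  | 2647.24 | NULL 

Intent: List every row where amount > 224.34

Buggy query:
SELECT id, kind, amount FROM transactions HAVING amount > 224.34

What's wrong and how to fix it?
Bug: This is a non-aggregate query (no GROUP BY, no aggregates), so in SQLite the HAVING clause is invalid here; a row-level condition belongs in WHERE

Fix: Use WHERE for row-level filtering

Corrected query:
SELECT id, kind, amount FROM transactions WHERE amount > 224.34

Result:
id | kind     | amount 
---+----------+--------
1  | interest | 687.96 
3  | deposit  | 556.71 
4  | fee      | 2748.73
5  | deposit  | 2647.24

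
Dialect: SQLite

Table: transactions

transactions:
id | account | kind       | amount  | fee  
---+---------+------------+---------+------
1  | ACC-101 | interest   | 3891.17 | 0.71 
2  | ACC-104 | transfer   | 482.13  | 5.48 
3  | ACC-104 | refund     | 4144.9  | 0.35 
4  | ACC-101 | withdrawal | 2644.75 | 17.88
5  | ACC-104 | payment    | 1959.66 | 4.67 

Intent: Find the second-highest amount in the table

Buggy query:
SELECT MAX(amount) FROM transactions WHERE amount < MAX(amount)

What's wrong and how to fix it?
Bug: MAX(amount) on the right of the comparison is an aggregate-in-WHERE error

Fix: Put the inner MAX in a scalar subquery

Corrected query:
SELECT MAX(amount) FROM transactions WHERE amount < (SELECT MAX(amount) FROM transactions)

Result:
MAX(amount)
-----------
3891.17    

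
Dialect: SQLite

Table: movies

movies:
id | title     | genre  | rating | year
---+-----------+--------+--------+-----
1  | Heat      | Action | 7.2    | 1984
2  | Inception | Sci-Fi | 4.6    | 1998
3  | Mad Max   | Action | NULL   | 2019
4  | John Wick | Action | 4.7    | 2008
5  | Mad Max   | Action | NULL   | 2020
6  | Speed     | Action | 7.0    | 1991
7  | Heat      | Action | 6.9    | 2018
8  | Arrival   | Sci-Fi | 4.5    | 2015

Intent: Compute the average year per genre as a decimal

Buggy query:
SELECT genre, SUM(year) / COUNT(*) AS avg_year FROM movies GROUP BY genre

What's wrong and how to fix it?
Bug: Both operands are integers, so '/' performs integer division and truncates

Fix: Multiply by 1.0 (or CAST to REAL) to force floating-point division

Corrected query:
SELECT genre, SUM(year) * 1.0 / COUNT(*) AS avg_year FROM movies GROUP BY genre

Result:
genre  | avg_year   
-------+------------
Action | 2006.666667
Sci-Fi | 2006.5     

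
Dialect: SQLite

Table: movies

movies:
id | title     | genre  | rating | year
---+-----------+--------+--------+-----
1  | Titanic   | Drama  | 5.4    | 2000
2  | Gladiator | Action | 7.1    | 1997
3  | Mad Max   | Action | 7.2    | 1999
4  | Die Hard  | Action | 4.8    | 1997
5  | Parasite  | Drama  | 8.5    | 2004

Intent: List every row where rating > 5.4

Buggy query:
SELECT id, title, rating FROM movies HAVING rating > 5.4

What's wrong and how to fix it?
Bug: This is a non-aggregate query (no GROUP BY, no aggregates), so in SQLite the HAVING clause is invalid here; a row-level condition belongs in WHERE

Fix: Use WHERE for row-level filtering

Corrected query:
SELECT id, title, rating FROM movies WHERE rating > 5.4

Result:
id | title     | rating
---+-----------+-------
2  | Gladiator | 7.1   
3  | Mad Max   | 7.2   
5  | Parasite  | 8.5   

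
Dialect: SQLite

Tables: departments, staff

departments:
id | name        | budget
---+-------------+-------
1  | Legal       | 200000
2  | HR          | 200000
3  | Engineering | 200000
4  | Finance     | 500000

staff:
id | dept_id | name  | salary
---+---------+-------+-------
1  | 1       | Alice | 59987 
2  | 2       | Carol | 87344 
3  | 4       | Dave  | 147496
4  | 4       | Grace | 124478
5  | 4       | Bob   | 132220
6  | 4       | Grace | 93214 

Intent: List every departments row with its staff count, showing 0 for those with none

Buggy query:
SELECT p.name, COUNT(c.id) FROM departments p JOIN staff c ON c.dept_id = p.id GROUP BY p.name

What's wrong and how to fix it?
Bug: INNER JOIN drops departments rows that have no matching staff rows

Fix: Use LEFT JOIN so parents without children still appear (COUNT(c.id) gives 0)

Corrected query:
SELECT p.name, COUNT(c.id) FROM departments p LEFT JOIN staff c ON c.dept_id = p.id GROUP BY p.name

Result:
name        | COUNT(c.id)
------------+------------
Engineering | 0          
Finance     | 4          
HR          | 1          
Legal       | 1          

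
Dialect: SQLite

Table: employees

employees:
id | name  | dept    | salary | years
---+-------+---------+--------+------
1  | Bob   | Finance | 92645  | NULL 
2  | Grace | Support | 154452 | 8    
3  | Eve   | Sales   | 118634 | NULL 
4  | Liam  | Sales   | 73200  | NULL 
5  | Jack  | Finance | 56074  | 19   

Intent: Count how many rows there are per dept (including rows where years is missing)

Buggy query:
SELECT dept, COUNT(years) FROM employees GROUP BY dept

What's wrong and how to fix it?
Bug: COUNT(years) skips NULLs, so groups with missing years are undercounted

Fix: Replace COUNT(years) with COUNT(*)

Corrected query:
SELECT dept, COUNT(*) FROM employees GROUP BY dept

Result:
dept    | COUNT(*)
--------+---------
Finance | 2       
Sales   | 2       
Support | 1       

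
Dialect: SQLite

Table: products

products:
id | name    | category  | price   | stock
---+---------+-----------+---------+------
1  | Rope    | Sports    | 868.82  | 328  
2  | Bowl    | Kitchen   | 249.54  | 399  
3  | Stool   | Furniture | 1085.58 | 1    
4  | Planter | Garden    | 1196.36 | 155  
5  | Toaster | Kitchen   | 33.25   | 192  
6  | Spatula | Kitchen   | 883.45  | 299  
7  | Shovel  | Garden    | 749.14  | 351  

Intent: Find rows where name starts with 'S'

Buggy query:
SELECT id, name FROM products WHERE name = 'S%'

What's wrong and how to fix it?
Bug: '=' compares the literal string including the % character; pattern matching needs LIKE

Fix: Replace '=' with LIKE so 'S%' is treated as a pattern

Corrected query:
SELECT id, name FROM products WHERE name LIKE 'S%'

Result:
id | name   
---+--------
3  | Stool  
6  | Spatula
7  | Shovel 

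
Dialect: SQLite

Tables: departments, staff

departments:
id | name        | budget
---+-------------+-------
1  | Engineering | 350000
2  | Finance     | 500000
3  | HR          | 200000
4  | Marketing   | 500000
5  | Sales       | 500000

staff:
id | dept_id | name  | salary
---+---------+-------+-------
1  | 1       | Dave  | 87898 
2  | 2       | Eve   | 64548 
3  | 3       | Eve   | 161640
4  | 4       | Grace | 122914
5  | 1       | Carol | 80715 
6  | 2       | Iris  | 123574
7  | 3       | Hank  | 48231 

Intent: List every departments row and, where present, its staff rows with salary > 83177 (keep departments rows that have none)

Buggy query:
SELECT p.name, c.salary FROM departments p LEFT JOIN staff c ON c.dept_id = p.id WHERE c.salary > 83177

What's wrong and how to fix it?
Bug: A WHERE condition on the right-hand table after LEFT JOIN drops unmatched parents

Fix: Move the right-table condition into the ON clause so unmatched parents are kept

Corrected query:
SELECT p.name, c.salary FROM departments p LEFT JOIN staff c ON c.dept_id = p.id AND c.salary > 83177

Result:
name        | salary
------------+-------
Engineering | 87898 
Finance     | 123574
HR          | 161640
Marketing   | 122914
Sales       | NULL  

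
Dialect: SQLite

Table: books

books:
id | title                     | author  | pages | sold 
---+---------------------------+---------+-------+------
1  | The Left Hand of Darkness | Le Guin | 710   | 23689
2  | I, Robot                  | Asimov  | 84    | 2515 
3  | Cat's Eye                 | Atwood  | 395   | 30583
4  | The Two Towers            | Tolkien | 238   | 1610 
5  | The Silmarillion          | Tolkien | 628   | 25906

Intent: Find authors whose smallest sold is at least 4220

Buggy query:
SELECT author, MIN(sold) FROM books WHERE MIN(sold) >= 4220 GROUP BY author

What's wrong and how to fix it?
Bug: MIN() in WHERE is a misuse of aggregate

Fix: Replace WHERE with HAVING after the GROUP BY

Corrected query:
SELECT author, MIN(sold) FROM books GROUP BY author HAVING MIN(sold) >= 4220

Result:
author  | MIN(sold)
--------+----------
Atwood  | 30583    
Le Guin | 23689    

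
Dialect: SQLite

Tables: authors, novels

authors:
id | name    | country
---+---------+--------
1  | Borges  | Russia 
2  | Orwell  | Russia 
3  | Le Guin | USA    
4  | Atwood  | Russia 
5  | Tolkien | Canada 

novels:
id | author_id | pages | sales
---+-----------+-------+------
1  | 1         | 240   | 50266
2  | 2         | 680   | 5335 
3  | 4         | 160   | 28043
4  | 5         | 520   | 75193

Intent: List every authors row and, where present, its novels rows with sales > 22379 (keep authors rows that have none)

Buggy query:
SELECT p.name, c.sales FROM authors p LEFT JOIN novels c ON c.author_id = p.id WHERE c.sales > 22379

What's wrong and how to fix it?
Bug: Filtering c.sales in WHERE discards the NULL rows produced by LEFT JOIN, turning it into an inner join

Fix: Put 'c.sales > 22379' in the JOIN's ON clause instead of WHERE

Corrected query:
SELECT p.name, c.sales FROM authors p LEFT JOIN novels c ON c.author_id = p.id AND c.sales > 22379

Result:
name    | sales
--------+------
Borges  | 50266
Orwell  | NULL 
Le Guin | NULL 
Atwood  | 28043
Tolkien | 75193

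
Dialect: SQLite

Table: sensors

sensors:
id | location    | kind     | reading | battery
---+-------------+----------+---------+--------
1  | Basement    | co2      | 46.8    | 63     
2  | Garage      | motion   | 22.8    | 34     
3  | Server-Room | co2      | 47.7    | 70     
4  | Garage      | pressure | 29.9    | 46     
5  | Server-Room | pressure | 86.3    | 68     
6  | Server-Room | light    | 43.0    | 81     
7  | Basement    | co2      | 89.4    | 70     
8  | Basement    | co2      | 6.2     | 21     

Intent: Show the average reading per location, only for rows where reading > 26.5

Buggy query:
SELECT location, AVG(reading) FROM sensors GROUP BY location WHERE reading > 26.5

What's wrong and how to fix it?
Bug: Row-level WHERE must come before GROUP BY in the clause order

Fix: Move the WHERE clause before GROUP BY

Corrected query:
SELECT location, AVG(reading) FROM sensors WHERE reading > 26.5 GROUP BY location

Result:
location    | AVG(reading)
------------+-------------
Basement    | 68.1        
Garage      | 29.9        
Server-Room | 59          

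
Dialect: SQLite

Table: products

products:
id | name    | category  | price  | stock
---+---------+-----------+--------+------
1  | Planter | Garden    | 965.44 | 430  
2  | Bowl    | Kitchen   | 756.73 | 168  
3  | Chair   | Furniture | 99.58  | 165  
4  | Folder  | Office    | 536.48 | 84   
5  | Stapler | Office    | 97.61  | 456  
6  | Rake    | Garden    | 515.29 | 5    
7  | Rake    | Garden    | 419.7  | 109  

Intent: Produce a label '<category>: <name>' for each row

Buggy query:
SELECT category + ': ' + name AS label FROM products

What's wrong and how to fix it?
Bug: SQLite uses || for string concatenation; + coerces text to numbers (yielding 0)

Fix: Use the || operator for string concatenation

Corrected query:
SELECT category || ': ' || name AS label FROM products

Result:
label           
----------------
Garden: Planter 
Kitchen: Bowl   
Furniture: Chair
Office: Folder  
Office: Stapler 
Garden: Rake    
Garden: Rake    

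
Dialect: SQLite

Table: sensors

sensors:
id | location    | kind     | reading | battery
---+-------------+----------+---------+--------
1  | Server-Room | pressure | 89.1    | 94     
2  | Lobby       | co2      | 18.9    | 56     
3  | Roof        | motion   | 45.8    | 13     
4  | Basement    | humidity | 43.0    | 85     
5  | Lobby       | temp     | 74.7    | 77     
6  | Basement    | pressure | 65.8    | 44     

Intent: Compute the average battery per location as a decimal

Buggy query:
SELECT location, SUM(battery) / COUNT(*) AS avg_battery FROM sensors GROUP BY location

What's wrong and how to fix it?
Bug: Both operands are integers, so '/' performs integer division and truncates

Fix: Cast one side to REAL so the division keeps the fractional part

Corrected query:
SELECT location, SUM(battery) * 1.0 / COUNT(*) AS avg_battery FROM sensors GROUP BY location

Result:
location    | avg_battery
------------+------------
Basement    | 64.5       
Lobby       | 66.5       
Roof        | 13         
Server-Room | 94         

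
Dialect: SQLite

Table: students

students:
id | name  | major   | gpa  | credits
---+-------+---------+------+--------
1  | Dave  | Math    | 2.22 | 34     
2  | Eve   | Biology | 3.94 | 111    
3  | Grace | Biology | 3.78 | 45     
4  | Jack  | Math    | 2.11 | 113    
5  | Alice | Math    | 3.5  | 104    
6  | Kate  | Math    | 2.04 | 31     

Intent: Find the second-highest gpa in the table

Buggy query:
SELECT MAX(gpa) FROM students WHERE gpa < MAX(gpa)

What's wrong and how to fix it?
Bug: The inner MAX is an aggregate inside WHERE, which is not allowed

Fix: Compute the overall MAX in a subquery, then take MAX of rows below it

Corrected query:
SELECT MAX(gpa) FROM students WHERE gpa < (SELECT MAX(gpa) FROM students)

Result:
MAX(gpa)
--------
3.78    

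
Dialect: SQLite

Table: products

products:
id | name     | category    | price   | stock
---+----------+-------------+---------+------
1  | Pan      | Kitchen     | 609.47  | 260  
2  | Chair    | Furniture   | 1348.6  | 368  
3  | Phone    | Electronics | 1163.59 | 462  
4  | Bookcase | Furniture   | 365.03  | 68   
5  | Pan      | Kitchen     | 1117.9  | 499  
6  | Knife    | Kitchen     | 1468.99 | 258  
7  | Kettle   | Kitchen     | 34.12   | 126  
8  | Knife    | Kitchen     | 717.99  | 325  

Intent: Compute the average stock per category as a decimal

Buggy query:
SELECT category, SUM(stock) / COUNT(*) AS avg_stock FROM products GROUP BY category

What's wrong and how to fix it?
Bug: SUM(stock) and COUNT(*) are both integers; the division truncates the fractional part

Fix: Cast one side to REAL so the division keeps the fractional part

Corrected query:
SELECT category, SUM(stock) * 1.0 / COUNT(*) AS avg_stock FROM products GROUP BY category

Result:
category    | avg_stock
------------+----------
Electronics | 462      
Furniture   | 218      
Kitchen     | 293.6    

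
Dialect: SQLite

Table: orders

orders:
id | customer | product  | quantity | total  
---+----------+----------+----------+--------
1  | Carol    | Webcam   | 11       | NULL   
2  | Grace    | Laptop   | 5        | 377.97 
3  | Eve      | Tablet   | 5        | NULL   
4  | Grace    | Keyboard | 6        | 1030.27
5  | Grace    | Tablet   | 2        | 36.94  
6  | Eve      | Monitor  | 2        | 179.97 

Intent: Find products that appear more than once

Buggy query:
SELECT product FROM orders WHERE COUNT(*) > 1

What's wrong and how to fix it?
Bug: WHERE can't reference COUNT(*); aggregates are computed after WHERE

Fix: GROUP BY product, then filter groups with HAVING COUNT(*) > 1

Corrected query:
SELECT product FROM orders GROUP BY product HAVING COUNT(*) > 1

Result:
product
-------
Tablet 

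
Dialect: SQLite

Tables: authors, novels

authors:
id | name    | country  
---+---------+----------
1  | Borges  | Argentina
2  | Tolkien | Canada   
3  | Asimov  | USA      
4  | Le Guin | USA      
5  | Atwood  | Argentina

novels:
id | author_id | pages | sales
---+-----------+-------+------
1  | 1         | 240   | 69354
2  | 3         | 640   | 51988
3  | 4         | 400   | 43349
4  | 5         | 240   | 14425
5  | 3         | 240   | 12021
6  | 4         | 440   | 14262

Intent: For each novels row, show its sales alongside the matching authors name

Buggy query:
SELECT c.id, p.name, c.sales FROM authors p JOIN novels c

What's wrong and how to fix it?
Bug: Missing join condition: each novels row is matched to all authors rows instead of just its own

Fix: Add ON c.author_id = p.id to the JOIN

Corrected query:
SELECT c.id, p.name, c.sales FROM authors p JOIN novels c ON c.author_id = p.id

Result:
id | name    | sales
---+---------+------
1  | Borges  | 69354
2  | Asimov  | 51988
3  | Le Guin | 43349
4  | Atwood  | 14425
5  | Asimov  | 12021
6  | Le Guin | 14262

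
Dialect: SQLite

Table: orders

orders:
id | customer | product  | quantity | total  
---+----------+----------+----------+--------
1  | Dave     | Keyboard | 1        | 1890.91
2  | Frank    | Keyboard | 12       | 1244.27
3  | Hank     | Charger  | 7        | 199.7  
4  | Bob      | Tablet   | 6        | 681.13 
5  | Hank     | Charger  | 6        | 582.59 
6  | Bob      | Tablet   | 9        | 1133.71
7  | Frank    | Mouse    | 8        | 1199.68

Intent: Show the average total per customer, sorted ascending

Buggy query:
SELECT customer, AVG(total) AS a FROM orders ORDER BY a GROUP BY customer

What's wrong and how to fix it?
Bug: ORDER BY appears before GROUP BY; SQL clause order requires GROUP BY first

Fix: Reorder: SELECT … FROM … GROUP BY … ORDER BY …

Corrected query:
SELECT customer, AVG(total) AS a FROM orders GROUP BY customer ORDER BY a

Result:
customer | a       
---------+---------
Hank     | 391.145 
Bob      | 907.42  
Frank    | 1221.975
Dave     | 1890.91 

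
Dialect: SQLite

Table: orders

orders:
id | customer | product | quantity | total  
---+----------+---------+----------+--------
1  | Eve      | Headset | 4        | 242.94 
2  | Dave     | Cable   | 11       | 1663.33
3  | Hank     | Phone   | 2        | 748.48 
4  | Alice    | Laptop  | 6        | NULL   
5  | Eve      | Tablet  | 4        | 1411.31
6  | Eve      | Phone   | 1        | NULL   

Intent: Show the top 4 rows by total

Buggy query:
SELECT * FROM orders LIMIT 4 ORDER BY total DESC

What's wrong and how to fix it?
Bug: LIMIT must come after ORDER BY

Fix: Sort with ORDER BY, then apply LIMIT

Corrected query:
SELECT * FROM orders ORDER BY total DESC LIMIT 4

Result:
id | customer | product | quantity | total  
---+----------+---------+----------+--------
2  | Dave     | Cable   | 11       | 1663.33
5  | Eve      | Tablet  | 4        | 1411.31
3  | Hank     | Phone   | 2        | 748.48 
1  | Eve      | Headset | 4        | 242.94 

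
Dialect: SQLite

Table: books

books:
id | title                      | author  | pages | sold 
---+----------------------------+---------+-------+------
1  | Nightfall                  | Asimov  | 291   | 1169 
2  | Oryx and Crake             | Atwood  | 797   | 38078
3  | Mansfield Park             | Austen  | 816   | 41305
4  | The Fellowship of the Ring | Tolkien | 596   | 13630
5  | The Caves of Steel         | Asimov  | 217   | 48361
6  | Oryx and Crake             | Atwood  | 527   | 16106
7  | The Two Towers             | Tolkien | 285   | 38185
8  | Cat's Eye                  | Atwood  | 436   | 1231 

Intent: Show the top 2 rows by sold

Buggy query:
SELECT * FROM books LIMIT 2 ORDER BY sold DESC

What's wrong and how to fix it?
Bug: ORDER BY cannot follow LIMIT; LIMIT is the final clause

Fix: Sort with ORDER BY, then apply LIMIT

Corrected query:
SELECT * FROM books ORDER BY sold DESC LIMIT 2

Result:
id | title              | author | pages | sold 
---+--------------------+--------+-------+------
5  | The Caves of Steel | Asimov | 217   | 48361
3  | Mansfield Park     | Austen | 816   | 41305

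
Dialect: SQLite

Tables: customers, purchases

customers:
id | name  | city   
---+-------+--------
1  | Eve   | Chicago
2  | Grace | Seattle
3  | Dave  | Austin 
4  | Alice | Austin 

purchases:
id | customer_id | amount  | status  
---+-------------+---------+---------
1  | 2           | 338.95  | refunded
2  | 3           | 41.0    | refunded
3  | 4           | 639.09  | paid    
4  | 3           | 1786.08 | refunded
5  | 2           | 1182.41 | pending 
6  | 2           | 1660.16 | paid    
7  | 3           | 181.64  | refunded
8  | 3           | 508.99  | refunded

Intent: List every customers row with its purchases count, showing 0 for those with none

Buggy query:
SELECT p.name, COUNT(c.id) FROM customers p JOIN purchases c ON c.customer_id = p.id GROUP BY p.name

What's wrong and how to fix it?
Bug: An inner join excludes parents with zero children

Fix: Switch to LEFT JOIN to retain unmatched parent rows

Corrected query:
SELECT p.name, COUNT(c.id) FROM customers p LEFT JOIN purchases c ON c.customer_id = p.id GROUP BY p.name

Result:
name  | COUNT(c.id)
------+------------
Alice | 1          
Dave  | 4          
Eve   | 0          
Grace | 3          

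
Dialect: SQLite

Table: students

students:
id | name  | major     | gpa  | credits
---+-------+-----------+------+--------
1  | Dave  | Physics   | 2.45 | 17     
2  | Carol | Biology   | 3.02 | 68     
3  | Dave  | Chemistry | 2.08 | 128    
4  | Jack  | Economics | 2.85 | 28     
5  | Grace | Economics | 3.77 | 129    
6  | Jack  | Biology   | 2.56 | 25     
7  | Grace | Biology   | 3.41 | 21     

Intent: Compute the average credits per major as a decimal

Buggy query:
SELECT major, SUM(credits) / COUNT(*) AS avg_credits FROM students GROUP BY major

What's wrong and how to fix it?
Bug: Both operands are integers, so '/' performs integer division and truncates

Fix: Cast one side to REAL so the division keeps the fractional part

Corrected query:
SELECT major, SUM(credits) * 1.0 / COUNT(*) AS avg_credits FROM students GROUP BY major

Result:
major     | avg_credits
----------+------------
Biology   | 38         
Chemistry | 128        
Economics | 78.5       
Physics   | 17         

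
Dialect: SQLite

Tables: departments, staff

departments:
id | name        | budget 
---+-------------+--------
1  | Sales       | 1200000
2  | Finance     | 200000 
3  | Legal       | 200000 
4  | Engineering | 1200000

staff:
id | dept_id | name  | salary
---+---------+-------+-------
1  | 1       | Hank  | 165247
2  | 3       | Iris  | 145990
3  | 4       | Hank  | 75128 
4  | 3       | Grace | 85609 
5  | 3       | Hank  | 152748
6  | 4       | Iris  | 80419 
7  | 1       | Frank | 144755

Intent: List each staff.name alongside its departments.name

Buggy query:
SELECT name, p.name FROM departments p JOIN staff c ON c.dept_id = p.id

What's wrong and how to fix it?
Bug: 'name' exists in both joined tables, so the database can't tell which one is meant

Fix: Prefix ambiguous columns with the table alias

Corrected query:
SELECT c.name, p.name FROM departments p JOIN staff c ON c.dept_id = p.id

Result:
name  | name       
------+------------
Hank  | Sales      
Iris  | Legal      
Hank  | Engineering
Grace | Legal      
Hank  | Legal      
Iris  | Engineering
Frank | Sales      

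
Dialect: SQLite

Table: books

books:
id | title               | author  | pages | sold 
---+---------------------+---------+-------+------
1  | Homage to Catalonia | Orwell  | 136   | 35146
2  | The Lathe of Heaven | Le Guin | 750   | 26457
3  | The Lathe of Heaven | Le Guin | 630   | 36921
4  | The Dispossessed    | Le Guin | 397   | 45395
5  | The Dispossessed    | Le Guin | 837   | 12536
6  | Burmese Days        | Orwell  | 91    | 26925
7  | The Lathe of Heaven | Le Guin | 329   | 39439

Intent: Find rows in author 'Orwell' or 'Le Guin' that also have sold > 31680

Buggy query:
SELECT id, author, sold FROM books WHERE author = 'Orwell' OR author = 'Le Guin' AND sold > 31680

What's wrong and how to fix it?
Bug: Without parentheses, AND is evaluated before OR, so the sold filter only applies to the 'Le Guin' branch

Fix: Add parentheses around the OR so the AND applies to both alternatives

Corrected query:
SELECT id, author, sold FROM books WHERE (author = 'Orwell' OR author = 'Le Guin') AND sold > 31680

Result:
id | author  | sold 
---+---------+------
1  | Orwell  | 35146
3  | Le Guin | 36921
4  | Le Guin | 45395
7  | Le Guin | 39439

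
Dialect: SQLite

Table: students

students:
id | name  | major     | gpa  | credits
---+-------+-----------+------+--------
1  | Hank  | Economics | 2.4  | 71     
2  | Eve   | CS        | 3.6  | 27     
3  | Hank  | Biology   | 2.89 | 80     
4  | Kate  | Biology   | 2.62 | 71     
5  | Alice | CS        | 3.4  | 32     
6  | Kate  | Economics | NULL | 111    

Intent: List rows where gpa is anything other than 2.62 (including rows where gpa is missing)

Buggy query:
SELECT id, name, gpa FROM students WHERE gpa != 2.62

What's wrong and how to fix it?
Bug: 'gpa != 2.62' is unknown when gpa is NULL, so NULL rows are silently excluded

Fix: Handle NULL separately with IS NULL alongside the inequality

Corrected query:
SELECT id, name, gpa FROM students WHERE gpa != 2.62 OR gpa IS NULL

Result:
id | name  | gpa 
---+-------+-----
1  | Hank  | 2.4 
2  | Eve   | 3.6 
3  | Hank  | 2.89
5  | Alice | 3.4 
6  | Kate  | NULL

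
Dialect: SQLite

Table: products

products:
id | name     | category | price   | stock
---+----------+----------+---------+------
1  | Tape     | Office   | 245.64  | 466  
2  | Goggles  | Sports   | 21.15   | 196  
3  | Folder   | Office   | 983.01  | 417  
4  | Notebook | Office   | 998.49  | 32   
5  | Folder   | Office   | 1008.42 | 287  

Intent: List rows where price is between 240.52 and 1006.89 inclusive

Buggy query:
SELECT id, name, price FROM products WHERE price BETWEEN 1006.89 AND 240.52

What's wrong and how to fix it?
Bug: BETWEEN expects the lower bound first; with 1006.89 AND 240.52 the range is empty

Fix: Swap the bounds so the smaller value comes first

Corrected query:
SELECT id, name, price FROM products WHERE price BETWEEN 240.52 AND 1006.89

Result:
id | name     | price 
---+----------+-------
1  | Tape     | 245.64
3  | Folder   | 983.01
4  | Notebook | 998.49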